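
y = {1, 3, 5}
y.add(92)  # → {1, 3, 5, 92}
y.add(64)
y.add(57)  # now {1, 3, 5, 57, 64, 92}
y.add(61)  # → {1, 3, 5, 57, 61, 64, 92}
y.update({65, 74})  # {1, 3, 5, 57, 61, 64, 65, 74, 92}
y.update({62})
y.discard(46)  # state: {1, 3, 5, 57, 61, 62, 64, 65, 74, 92}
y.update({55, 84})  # {1, 3, 5, 55, 57, 61, 62, 64, 65, 74, 84, 92}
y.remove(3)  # {1, 5, 55, 57, 61, 62, 64, 65, 74, 84, 92}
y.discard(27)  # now {1, 5, 55, 57, 61, 62, 64, 65, 74, 84, 92}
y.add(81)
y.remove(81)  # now {1, 5, 55, 57, 61, 62, 64, 65, 74, 84, 92}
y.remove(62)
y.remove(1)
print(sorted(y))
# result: [5, 55, 57, 61, 64, 65, 74, 84, 92]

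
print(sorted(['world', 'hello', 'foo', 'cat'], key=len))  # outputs ['foo', 'cat', 'world', 'hello']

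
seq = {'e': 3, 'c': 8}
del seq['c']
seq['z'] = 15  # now {'e': 3, 'z': 15}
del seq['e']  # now {'z': 15}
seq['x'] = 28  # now {'z': 15, 'x': 28}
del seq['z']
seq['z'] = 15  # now {'x': 28, 'z': 15}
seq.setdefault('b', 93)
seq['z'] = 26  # {'x': 28, 'z': 26, 'b': 93}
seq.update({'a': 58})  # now {'x': 28, 'z': 26, 'b': 93, 'a': 58}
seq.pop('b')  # 93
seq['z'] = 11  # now {'x': 28, 'z': 11, 'a': 58}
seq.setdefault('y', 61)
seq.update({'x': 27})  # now {'x': 27, 'z': 11, 'a': 58, 'y': 61}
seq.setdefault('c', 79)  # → 79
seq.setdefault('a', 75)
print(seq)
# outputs {'x': 27, 'z': 11, 'a': 58, 'y': 61, 'c': 79}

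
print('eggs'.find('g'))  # 1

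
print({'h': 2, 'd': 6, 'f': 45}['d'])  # 6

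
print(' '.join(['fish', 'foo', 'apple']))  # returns fish foo apple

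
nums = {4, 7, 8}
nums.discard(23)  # {4, 7, 8}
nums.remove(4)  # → {7, 8}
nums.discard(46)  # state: {7, 8}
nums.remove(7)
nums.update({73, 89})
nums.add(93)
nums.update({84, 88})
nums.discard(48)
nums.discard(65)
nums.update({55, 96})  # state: {8, 55, 73, 84, 88, 89, 93, 96}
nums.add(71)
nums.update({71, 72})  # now {8, 55, 71, 72, 73, 84, 88, 89, 93, 96}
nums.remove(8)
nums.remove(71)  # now {55, 72, 73, 84, 88, 89, 93, 96}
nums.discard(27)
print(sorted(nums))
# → [55, 72, 73, 84, 88, 89, 93, 96]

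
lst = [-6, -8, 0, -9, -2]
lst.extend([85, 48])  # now [-6, -8, 0, -9, -2, 85, 48]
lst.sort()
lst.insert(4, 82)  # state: [-9, -8, -6, -2, 82, 0, 48, 85]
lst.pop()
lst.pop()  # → 48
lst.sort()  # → [-9, -8, -6, -2, 0, 82]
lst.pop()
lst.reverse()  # [0, -2, -6, -8, -9]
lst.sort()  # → [-9, -8, -6, -2, 0]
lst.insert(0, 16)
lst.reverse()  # [0, -2, -6, -8, -9, 16]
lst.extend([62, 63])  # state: [0, -2, -6, -8, -9, 16, 62, 63]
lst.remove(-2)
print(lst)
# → [0, -6, -8, -9, 16, 62, 63]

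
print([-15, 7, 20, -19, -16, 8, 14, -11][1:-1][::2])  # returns [7, -19, 8]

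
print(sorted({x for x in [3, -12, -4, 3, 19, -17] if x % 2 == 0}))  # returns [-12, -4]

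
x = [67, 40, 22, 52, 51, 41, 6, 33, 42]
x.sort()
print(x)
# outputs [6, 22, 33, 40, 41, 42, 51, 52, 67]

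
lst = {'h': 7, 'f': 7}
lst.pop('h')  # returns 7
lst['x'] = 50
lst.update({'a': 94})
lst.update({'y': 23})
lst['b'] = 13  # {'f': 7, 'x': 50, 'a': 94, 'y': 23, 'b': 13}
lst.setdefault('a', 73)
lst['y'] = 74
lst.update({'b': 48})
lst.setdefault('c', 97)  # 97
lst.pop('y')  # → 74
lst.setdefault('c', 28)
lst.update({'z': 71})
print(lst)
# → {'f': 7, 'x': 50, 'a': 94, 'b': 48, 'c': 97, 'z': 71}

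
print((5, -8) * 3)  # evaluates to (5, -8, 5, -8, 5, -8)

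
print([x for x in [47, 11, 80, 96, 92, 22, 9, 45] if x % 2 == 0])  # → [80, 96, 92, 22]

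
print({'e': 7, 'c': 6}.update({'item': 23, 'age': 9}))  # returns None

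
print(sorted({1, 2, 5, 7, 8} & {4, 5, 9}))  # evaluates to [5]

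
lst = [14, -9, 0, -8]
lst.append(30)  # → [14, -9, 0, -8, 30]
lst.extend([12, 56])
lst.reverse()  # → [56, 12, 30, -8, 0, -9, 14]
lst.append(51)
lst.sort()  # [-9, -8, 0, 12, 14, 30, 51, 56]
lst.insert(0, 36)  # [36, -9, -8, 0, 12, 14, 30, 51, 56]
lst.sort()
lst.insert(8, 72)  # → [-9, -8, 0, 12, 14, 30, 36, 51, 72, 56]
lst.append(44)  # [-9, -8, 0, 12, 14, 30, 36, 51, 72, 56, 44]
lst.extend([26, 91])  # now [-9, -8, 0, 12, 14, 30, 36, 51, 72, 56, 44, 26, 91]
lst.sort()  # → [-9, -8, 0, 12, 14, 26, 30, 36, 44, 51, 56, 72, 91]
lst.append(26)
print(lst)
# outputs [-9, -8, 0, 12, 14, 26, 30, 36, 44, 51, 56, 72, 91, 26]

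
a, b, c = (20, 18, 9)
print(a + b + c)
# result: 47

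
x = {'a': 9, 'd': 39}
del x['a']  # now {'d': 39}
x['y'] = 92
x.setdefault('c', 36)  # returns 36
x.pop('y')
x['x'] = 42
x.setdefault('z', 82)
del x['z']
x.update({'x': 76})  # {'d': 39, 'c': 36, 'x': 76}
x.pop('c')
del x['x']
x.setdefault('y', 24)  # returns 24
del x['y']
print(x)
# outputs {'d': 39}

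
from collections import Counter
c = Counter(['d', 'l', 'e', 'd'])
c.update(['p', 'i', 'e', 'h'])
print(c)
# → Counter({'d': 2, 'e': 2, 'l': 1, 'p': 1, 'i': 1, 'h': 1})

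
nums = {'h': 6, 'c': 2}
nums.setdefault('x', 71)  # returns 71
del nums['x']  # {'h': 6, 'c': 2}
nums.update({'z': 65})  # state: {'h': 6, 'c': 2, 'z': 65}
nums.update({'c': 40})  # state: {'h': 6, 'c': 40, 'z': 65}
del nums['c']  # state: {'h': 6, 'z': 65}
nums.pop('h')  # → 6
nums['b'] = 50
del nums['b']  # {'z': 65}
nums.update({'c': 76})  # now {'z': 65, 'c': 76}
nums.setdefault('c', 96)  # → 76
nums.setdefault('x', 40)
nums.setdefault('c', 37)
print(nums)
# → {'z': 65, 'c': 76, 'x': 40}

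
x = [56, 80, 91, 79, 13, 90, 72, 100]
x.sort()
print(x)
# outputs [13, 56, 72, 79, 80, 90, 91, 100]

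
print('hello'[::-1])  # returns olleh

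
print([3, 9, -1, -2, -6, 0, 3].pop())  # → 3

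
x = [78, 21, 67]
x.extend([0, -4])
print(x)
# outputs [78, 21, 67, 0, -4]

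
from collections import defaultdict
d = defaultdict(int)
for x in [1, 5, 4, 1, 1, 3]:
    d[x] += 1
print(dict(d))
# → {1: 3, 5: 1, 4: 1, 3: 1}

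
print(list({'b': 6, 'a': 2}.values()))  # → [6, 2]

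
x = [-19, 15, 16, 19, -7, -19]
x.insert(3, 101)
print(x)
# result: [-19, 15, 16, 101, 19, -7, -19]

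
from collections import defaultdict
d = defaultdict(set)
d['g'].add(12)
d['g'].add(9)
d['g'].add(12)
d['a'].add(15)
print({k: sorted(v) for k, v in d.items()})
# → {'g': [9, 12], 'a': [15]}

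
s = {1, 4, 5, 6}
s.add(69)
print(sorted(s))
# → [1, 4, 5, 6, 69]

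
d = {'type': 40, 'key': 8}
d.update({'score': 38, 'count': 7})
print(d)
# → {'type': 40, 'key': 8, 'score': 38, 'count': 7}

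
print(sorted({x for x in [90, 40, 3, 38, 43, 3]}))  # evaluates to [3, 38, 40, 43, 90]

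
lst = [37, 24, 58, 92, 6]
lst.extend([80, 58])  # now [37, 24, 58, 92, 6, 80, 58]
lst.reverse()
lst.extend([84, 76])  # [58, 80, 6, 92, 58, 24, 37, 84, 76]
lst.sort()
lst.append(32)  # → [6, 24, 37, 58, 58, 76, 80, 84, 92, 32]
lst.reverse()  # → [32, 92, 84, 80, 76, 58, 58, 37, 24, 6]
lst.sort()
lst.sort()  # [6, 24, 32, 37, 58, 58, 76, 80, 84, 92]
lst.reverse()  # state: [92, 84, 80, 76, 58, 58, 37, 32, 24, 6]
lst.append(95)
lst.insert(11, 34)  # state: [92, 84, 80, 76, 58, 58, 37, 32, 24, 6, 95, 34]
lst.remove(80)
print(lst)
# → [92, 84, 76, 58, 58, 37, 32, 24, 6, 95, 34]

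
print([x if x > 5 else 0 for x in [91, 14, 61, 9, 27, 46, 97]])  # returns [91, 14, 61, 9, 27, 46, 97]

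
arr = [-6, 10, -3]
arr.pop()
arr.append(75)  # [-6, 10, 75]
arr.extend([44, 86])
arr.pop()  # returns 86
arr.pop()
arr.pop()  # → 75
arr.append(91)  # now [-6, 10, 91]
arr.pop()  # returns 91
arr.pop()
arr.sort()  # [-6]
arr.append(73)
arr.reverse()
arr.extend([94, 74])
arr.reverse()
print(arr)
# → [74, 94, -6, 73]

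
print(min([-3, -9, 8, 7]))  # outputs -9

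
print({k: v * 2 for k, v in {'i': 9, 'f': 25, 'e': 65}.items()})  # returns {'i': 18, 'f': 50, 'e': 130}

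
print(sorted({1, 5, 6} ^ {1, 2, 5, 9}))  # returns [2, 6, 9]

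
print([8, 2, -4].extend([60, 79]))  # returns None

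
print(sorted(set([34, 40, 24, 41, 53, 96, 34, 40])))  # [24, 34, 40, 41, 53, 96]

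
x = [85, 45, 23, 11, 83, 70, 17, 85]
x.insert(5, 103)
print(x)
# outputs [85, 45, 23, 11, 83, 103, 70, 17, 85]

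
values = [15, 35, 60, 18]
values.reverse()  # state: [18, 60, 35, 15]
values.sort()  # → [15, 18, 35, 60]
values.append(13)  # [15, 18, 35, 60, 13]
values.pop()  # 13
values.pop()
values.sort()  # [15, 18, 35]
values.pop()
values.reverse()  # [18, 15]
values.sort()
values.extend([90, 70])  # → [15, 18, 90, 70]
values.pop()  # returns 70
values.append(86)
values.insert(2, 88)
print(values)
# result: [15, 18, 88, 90, 86]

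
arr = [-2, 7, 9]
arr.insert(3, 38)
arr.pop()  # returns 38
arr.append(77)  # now [-2, 7, 9, 77]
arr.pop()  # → 77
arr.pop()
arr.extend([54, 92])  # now [-2, 7, 54, 92]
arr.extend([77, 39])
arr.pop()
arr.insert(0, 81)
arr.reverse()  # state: [77, 92, 54, 7, -2, 81]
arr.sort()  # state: [-2, 7, 54, 77, 81, 92]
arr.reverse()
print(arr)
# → [92, 81, 77, 54, 7, -2]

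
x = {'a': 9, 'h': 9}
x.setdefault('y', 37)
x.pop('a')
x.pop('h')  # 9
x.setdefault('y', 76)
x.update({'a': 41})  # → {'y': 37, 'a': 41}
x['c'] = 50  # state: {'y': 37, 'a': 41, 'c': 50}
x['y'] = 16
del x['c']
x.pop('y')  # 16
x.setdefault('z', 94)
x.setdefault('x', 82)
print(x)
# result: {'a': 41, 'z': 94, 'x': 82}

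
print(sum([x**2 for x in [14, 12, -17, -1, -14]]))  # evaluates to 826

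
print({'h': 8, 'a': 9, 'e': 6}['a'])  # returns 9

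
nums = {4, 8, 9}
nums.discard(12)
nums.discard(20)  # {4, 8, 9}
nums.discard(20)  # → {4, 8, 9}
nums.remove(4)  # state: {8, 9}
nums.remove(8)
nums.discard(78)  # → {9}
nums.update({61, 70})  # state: {9, 61, 70}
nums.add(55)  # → {9, 55, 61, 70}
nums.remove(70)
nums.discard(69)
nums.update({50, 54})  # {9, 50, 54, 55, 61}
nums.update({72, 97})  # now {9, 50, 54, 55, 61, 72, 97}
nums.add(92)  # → {9, 50, 54, 55, 61, 72, 92, 97}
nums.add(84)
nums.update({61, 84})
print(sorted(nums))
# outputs [9, 50, 54, 55, 61, 72, 84, 92, 97]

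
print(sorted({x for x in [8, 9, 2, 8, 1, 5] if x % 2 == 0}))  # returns [2, 8]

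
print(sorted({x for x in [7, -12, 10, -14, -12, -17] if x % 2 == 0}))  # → [-14, -12, 10]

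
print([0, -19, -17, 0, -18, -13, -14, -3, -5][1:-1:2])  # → [-19, 0, -13, -3]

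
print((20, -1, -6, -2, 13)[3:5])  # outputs (-2, 13)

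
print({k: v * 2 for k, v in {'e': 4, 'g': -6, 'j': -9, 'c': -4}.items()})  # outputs {'e': 8, 'g': -12, 'j': -18, 'c': -8}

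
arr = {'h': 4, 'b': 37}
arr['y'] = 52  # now {'h': 4, 'b': 37, 'y': 52}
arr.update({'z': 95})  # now {'h': 4, 'b': 37, 'y': 52, 'z': 95}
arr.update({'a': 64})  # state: {'h': 4, 'b': 37, 'y': 52, 'z': 95, 'a': 64}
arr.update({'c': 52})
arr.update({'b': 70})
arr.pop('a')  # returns 64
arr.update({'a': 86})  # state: {'h': 4, 'b': 70, 'y': 52, 'z': 95, 'c': 52, 'a': 86}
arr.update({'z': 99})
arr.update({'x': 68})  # {'h': 4, 'b': 70, 'y': 52, 'z': 99, 'c': 52, 'a': 86, 'x': 68}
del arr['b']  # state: {'h': 4, 'y': 52, 'z': 99, 'c': 52, 'a': 86, 'x': 68}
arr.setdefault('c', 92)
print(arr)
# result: {'h': 4, 'y': 52, 'z': 99, 'c': 52, 'a': 86, 'x': 68}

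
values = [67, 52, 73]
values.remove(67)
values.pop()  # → 73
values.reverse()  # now [52]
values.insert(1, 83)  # [52, 83]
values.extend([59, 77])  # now [52, 83, 59, 77]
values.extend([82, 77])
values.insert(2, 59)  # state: [52, 83, 59, 59, 77, 82, 77]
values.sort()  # [52, 59, 59, 77, 77, 82, 83]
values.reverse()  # [83, 82, 77, 77, 59, 59, 52]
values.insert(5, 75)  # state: [83, 82, 77, 77, 59, 75, 59, 52]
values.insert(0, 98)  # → [98, 83, 82, 77, 77, 59, 75, 59, 52]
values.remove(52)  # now [98, 83, 82, 77, 77, 59, 75, 59]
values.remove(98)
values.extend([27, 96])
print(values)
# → [83, 82, 77, 77, 59, 75, 59, 27, 96]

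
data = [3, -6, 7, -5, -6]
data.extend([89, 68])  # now [3, -6, 7, -5, -6, 89, 68]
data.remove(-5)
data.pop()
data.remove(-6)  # [3, 7, -6, 89]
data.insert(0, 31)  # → [31, 3, 7, -6, 89]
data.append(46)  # [31, 3, 7, -6, 89, 46]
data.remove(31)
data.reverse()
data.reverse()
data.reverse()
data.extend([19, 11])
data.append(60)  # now [46, 89, -6, 7, 3, 19, 11, 60]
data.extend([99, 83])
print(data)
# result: [46, 89, -6, 7, 3, 19, 11, 60, 99, 83]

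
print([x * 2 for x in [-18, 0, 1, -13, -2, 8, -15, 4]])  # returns [-36, 0, 2, -26, -4, 16, -30, 8]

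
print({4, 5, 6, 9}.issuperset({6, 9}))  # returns True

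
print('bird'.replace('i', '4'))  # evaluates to b4rd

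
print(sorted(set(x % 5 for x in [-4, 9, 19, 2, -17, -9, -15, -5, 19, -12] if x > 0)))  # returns [2, 4]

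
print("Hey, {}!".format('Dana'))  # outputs Hey, Dana!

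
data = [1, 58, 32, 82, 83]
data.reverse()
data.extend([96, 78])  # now [83, 82, 32, 58, 1, 96, 78]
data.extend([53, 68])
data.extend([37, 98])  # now [83, 82, 32, 58, 1, 96, 78, 53, 68, 37, 98]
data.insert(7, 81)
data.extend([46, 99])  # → [83, 82, 32, 58, 1, 96, 78, 81, 53, 68, 37, 98, 46, 99]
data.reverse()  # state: [99, 46, 98, 37, 68, 53, 81, 78, 96, 1, 58, 32, 82, 83]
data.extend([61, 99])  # [99, 46, 98, 37, 68, 53, 81, 78, 96, 1, 58, 32, 82, 83, 61, 99]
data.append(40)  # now [99, 46, 98, 37, 68, 53, 81, 78, 96, 1, 58, 32, 82, 83, 61, 99, 40]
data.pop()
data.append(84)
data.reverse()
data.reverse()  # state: [99, 46, 98, 37, 68, 53, 81, 78, 96, 1, 58, 32, 82, 83, 61, 99, 84]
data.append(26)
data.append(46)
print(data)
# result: [99, 46, 98, 37, 68, 53, 81, 78, 96, 1, 58, 32, 82, 83, 61, 99, 84, 26, 46]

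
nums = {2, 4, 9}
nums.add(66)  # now {2, 4, 9, 66}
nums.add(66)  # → {2, 4, 9, 66}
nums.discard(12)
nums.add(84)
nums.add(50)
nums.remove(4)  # {2, 9, 50, 66, 84}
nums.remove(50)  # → {2, 9, 66, 84}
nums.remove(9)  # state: {2, 66, 84}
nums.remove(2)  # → {66, 84}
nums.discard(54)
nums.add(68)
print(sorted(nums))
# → [66, 68, 84]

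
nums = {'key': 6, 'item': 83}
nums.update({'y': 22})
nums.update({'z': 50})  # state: {'key': 6, 'item': 83, 'y': 22, 'z': 50}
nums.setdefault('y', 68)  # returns 22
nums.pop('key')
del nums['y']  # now {'item': 83, 'z': 50}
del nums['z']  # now {'item': 83}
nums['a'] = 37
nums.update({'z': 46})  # {'item': 83, 'a': 37, 'z': 46}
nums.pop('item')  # 83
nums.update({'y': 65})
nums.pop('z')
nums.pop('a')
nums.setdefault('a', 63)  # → 63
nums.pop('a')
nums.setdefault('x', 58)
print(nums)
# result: {'y': 65, 'x': 58}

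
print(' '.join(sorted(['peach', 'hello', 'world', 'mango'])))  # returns hello mango peach world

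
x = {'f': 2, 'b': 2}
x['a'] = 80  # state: {'f': 2, 'b': 2, 'a': 80}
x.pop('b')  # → 2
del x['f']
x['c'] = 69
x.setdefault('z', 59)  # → 59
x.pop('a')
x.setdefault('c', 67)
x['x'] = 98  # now {'c': 69, 'z': 59, 'x': 98}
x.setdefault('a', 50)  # 50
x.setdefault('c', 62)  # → 69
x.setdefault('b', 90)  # 90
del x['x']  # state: {'c': 69, 'z': 59, 'a': 50, 'b': 90}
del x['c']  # {'z': 59, 'a': 50, 'b': 90}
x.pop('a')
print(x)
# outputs {'z': 59, 'b': 90}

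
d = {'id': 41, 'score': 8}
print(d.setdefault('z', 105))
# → 105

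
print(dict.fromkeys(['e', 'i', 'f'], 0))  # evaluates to {'e': 0, 'i': 0, 'f': 0}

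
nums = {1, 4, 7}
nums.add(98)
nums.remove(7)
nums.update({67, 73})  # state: {1, 4, 67, 73, 98}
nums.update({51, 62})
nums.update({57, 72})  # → {1, 4, 51, 57, 62, 67, 72, 73, 98}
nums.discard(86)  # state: {1, 4, 51, 57, 62, 67, 72, 73, 98}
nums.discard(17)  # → {1, 4, 51, 57, 62, 67, 72, 73, 98}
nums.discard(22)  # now {1, 4, 51, 57, 62, 67, 72, 73, 98}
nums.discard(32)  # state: {1, 4, 51, 57, 62, 67, 72, 73, 98}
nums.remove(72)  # {1, 4, 51, 57, 62, 67, 73, 98}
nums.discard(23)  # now {1, 4, 51, 57, 62, 67, 73, 98}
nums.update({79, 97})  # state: {1, 4, 51, 57, 62, 67, 73, 79, 97, 98}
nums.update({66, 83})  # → {1, 4, 51, 57, 62, 66, 67, 73, 79, 83, 97, 98}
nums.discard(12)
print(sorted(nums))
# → [1, 4, 51, 57, 62, 66, 67, 73, 79, 83, 97, 98]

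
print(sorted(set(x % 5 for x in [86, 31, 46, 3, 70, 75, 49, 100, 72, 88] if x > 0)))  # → [0, 1, 2, 3, 4]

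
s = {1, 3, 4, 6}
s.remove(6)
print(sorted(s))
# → [1, 3, 4]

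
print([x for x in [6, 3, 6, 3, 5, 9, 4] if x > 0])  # [6, 3, 6, 3, 5, 9, 4]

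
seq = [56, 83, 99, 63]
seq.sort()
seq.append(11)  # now [56, 63, 83, 99, 11]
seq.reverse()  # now [11, 99, 83, 63, 56]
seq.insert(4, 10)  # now [11, 99, 83, 63, 10, 56]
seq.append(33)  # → [11, 99, 83, 63, 10, 56, 33]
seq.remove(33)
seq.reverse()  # [56, 10, 63, 83, 99, 11]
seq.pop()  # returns 11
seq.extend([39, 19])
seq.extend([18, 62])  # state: [56, 10, 63, 83, 99, 39, 19, 18, 62]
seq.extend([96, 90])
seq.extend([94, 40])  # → [56, 10, 63, 83, 99, 39, 19, 18, 62, 96, 90, 94, 40]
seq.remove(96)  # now [56, 10, 63, 83, 99, 39, 19, 18, 62, 90, 94, 40]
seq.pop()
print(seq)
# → [56, 10, 63, 83, 99, 39, 19, 18, 62, 90, 94]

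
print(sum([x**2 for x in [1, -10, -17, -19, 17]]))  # 1040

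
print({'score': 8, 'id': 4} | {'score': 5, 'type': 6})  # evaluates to {'score': 5, 'id': 4, 'type': 6}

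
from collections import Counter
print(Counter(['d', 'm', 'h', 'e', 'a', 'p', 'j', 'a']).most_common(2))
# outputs [('a', 2), ('d', 1)]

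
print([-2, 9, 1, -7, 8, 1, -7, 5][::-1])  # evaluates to [5, -7, 1, 8, -7, 1, 9, -2]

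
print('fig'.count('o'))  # 0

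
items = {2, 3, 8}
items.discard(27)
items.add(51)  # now {2, 3, 8, 51}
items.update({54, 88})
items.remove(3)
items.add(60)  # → {2, 8, 51, 54, 60, 88}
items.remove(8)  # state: {2, 51, 54, 60, 88}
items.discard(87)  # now {2, 51, 54, 60, 88}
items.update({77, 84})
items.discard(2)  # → {51, 54, 60, 77, 84, 88}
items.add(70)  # {51, 54, 60, 70, 77, 84, 88}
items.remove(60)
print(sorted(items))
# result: [51, 54, 70, 77, 84, 88]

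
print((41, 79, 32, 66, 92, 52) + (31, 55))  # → (41, 79, 32, 66, 92, 52, 31, 55)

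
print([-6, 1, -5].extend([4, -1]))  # None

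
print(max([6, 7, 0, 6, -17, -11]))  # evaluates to 7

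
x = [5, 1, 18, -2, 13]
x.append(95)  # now [5, 1, 18, -2, 13, 95]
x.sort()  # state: [-2, 1, 5, 13, 18, 95]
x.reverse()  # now [95, 18, 13, 5, 1, -2]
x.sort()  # [-2, 1, 5, 13, 18, 95]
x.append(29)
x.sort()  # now [-2, 1, 5, 13, 18, 29, 95]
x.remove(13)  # [-2, 1, 5, 18, 29, 95]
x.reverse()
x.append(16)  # [95, 29, 18, 5, 1, -2, 16]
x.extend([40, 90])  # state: [95, 29, 18, 5, 1, -2, 16, 40, 90]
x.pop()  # 90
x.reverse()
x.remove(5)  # [40, 16, -2, 1, 18, 29, 95]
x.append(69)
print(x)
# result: [40, 16, -2, 1, 18, 29, 95, 69]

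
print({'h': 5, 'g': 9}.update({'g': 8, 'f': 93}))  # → None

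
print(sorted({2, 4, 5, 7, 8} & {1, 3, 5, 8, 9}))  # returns [5, 8]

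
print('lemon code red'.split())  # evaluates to ['lemon', 'code', 'red']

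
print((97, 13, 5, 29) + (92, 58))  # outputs (97, 13, 5, 29, 92, 58)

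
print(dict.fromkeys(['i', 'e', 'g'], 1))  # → {'i': 1, 'e': 1, 'g': 1}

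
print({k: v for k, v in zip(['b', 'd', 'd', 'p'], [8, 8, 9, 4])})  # {'b': 8, 'd': 9, 'p': 4}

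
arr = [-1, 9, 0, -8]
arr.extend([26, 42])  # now [-1, 9, 0, -8, 26, 42]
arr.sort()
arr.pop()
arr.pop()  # 26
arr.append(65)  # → [-8, -1, 0, 9, 65]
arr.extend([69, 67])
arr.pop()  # 67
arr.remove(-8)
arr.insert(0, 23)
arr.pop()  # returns 69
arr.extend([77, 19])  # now [23, -1, 0, 9, 65, 77, 19]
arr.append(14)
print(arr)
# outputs [23, -1, 0, 9, 65, 77, 19, 14]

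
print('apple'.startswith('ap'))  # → True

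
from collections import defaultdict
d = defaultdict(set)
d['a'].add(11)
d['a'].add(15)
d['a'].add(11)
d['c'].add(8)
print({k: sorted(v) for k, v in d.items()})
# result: {'a': [11, 15], 'c': [8]}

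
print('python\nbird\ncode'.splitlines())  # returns ['python', 'bird', 'code']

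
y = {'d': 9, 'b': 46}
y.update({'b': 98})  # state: {'d': 9, 'b': 98}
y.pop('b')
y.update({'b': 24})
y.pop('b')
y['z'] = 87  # {'d': 9, 'z': 87}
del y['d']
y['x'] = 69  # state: {'z': 87, 'x': 69}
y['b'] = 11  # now {'z': 87, 'x': 69, 'b': 11}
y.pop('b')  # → 11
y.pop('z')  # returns 87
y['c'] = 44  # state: {'x': 69, 'c': 44}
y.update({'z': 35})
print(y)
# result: {'x': 69, 'c': 44, 'z': 35}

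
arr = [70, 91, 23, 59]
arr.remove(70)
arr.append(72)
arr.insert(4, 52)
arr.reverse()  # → [52, 72, 59, 23, 91]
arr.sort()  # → [23, 52, 59, 72, 91]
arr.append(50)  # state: [23, 52, 59, 72, 91, 50]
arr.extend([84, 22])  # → [23, 52, 59, 72, 91, 50, 84, 22]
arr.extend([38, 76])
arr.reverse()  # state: [76, 38, 22, 84, 50, 91, 72, 59, 52, 23]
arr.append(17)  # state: [76, 38, 22, 84, 50, 91, 72, 59, 52, 23, 17]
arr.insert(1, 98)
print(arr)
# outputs [76, 98, 38, 22, 84, 50, 91, 72, 59, 52, 23, 17]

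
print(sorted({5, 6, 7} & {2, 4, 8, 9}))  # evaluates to []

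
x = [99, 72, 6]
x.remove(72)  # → [99, 6]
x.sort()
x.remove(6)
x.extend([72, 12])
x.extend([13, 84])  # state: [99, 72, 12, 13, 84]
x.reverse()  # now [84, 13, 12, 72, 99]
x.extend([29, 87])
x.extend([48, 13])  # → [84, 13, 12, 72, 99, 29, 87, 48, 13]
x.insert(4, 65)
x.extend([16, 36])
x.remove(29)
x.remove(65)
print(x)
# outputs [84, 13, 12, 72, 99, 87, 48, 13, 16, 36]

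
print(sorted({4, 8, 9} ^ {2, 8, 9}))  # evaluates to [2, 4]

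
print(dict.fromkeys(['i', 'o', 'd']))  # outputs {'i': None, 'o': None, 'd': None}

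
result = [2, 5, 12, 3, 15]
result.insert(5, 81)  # [2, 5, 12, 3, 15, 81]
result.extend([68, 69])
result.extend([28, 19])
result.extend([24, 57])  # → [2, 5, 12, 3, 15, 81, 68, 69, 28, 19, 24, 57]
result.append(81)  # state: [2, 5, 12, 3, 15, 81, 68, 69, 28, 19, 24, 57, 81]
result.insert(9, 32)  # [2, 5, 12, 3, 15, 81, 68, 69, 28, 32, 19, 24, 57, 81]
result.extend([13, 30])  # [2, 5, 12, 3, 15, 81, 68, 69, 28, 32, 19, 24, 57, 81, 13, 30]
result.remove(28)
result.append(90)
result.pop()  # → 90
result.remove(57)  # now [2, 5, 12, 3, 15, 81, 68, 69, 32, 19, 24, 81, 13, 30]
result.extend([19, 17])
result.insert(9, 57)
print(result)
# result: [2, 5, 12, 3, 15, 81, 68, 69, 32, 57, 19, 24, 81, 13, 30, 19, 17]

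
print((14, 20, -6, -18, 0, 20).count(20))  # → 2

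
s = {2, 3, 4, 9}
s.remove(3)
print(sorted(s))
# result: [2, 4, 9]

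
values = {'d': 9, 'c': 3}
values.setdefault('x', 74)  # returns 74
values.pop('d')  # 9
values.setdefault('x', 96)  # 74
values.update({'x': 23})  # {'c': 3, 'x': 23}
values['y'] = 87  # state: {'c': 3, 'x': 23, 'y': 87}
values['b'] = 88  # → {'c': 3, 'x': 23, 'y': 87, 'b': 88}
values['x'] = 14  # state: {'c': 3, 'x': 14, 'y': 87, 'b': 88}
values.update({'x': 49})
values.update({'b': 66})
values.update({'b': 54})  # {'c': 3, 'x': 49, 'y': 87, 'b': 54}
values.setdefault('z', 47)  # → 47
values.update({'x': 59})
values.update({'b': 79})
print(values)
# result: {'c': 3, 'x': 59, 'y': 87, 'b': 79, 'z': 47}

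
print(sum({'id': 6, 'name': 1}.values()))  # 7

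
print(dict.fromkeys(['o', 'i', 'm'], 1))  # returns {'o': 1, 'i': 1, 'm': 1}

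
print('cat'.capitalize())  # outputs Cat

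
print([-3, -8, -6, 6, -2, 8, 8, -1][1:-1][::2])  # [-8, 6, 8]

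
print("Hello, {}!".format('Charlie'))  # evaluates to Hello, Charlie!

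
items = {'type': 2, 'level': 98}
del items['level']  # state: {'type': 2}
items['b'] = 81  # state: {'type': 2, 'b': 81}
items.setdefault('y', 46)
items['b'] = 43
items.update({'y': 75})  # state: {'type': 2, 'b': 43, 'y': 75}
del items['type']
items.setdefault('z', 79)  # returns 79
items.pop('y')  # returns 75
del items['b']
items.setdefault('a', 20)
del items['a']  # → {'z': 79}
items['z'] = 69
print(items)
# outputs {'z': 69}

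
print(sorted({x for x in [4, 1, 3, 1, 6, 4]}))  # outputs [1, 3, 4, 6]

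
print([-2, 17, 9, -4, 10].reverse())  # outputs None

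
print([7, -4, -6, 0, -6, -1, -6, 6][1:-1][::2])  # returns [-4, 0, -1]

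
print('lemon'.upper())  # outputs LEMON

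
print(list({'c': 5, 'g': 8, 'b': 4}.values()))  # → [5, 8, 4]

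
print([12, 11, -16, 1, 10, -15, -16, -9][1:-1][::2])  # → [11, 1, -15]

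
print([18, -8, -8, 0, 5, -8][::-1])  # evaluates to [-8, 5, 0, -8, -8, 18]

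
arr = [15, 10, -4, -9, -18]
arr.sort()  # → [-18, -9, -4, 10, 15]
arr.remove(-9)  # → [-18, -4, 10, 15]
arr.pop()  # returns 15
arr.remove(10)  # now [-18, -4]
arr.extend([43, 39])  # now [-18, -4, 43, 39]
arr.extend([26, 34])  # [-18, -4, 43, 39, 26, 34]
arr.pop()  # 34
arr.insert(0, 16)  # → [16, -18, -4, 43, 39, 26]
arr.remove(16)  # [-18, -4, 43, 39, 26]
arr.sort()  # [-18, -4, 26, 39, 43]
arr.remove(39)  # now [-18, -4, 26, 43]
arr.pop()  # 43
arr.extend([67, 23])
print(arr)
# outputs [-18, -4, 26, 67, 23]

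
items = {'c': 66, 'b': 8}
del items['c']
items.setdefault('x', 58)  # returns 58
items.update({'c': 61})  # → {'b': 8, 'x': 58, 'c': 61}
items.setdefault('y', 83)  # 83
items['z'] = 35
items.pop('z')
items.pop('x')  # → 58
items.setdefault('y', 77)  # 83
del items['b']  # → {'c': 61, 'y': 83}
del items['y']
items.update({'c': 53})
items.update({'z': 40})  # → {'c': 53, 'z': 40}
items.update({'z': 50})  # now {'c': 53, 'z': 50}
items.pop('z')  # 50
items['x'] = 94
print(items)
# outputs {'c': 53, 'x': 94}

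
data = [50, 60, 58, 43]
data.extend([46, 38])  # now [50, 60, 58, 43, 46, 38]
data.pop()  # 38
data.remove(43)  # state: [50, 60, 58, 46]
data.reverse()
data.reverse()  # [50, 60, 58, 46]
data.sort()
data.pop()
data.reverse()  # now [58, 50, 46]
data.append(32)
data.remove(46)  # [58, 50, 32]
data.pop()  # 32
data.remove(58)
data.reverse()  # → [50]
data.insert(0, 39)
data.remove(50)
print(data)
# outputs [39]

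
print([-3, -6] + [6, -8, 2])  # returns [-3, -6, 6, -8, 2]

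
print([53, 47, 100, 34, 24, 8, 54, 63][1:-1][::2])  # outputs [47, 34, 8]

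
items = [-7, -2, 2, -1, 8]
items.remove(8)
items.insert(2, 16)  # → [-7, -2, 16, 2, -1]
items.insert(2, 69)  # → [-7, -2, 69, 16, 2, -1]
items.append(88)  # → [-7, -2, 69, 16, 2, -1, 88]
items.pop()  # 88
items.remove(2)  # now [-7, -2, 69, 16, -1]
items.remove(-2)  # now [-7, 69, 16, -1]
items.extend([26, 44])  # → [-7, 69, 16, -1, 26, 44]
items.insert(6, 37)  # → [-7, 69, 16, -1, 26, 44, 37]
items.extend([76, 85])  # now [-7, 69, 16, -1, 26, 44, 37, 76, 85]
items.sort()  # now [-7, -1, 16, 26, 37, 44, 69, 76, 85]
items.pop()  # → 85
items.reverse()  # [76, 69, 44, 37, 26, 16, -1, -7]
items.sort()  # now [-7, -1, 16, 26, 37, 44, 69, 76]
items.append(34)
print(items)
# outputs [-7, -1, 16, 26, 37, 44, 69, 76, 34]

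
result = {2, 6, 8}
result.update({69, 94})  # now {2, 6, 8, 69, 94}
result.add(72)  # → {2, 6, 8, 69, 72, 94}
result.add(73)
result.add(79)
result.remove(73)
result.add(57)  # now {2, 6, 8, 57, 69, 72, 79, 94}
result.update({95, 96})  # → {2, 6, 8, 57, 69, 72, 79, 94, 95, 96}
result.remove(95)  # {2, 6, 8, 57, 69, 72, 79, 94, 96}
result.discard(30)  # {2, 6, 8, 57, 69, 72, 79, 94, 96}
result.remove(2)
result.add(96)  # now {6, 8, 57, 69, 72, 79, 94, 96}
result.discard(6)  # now {8, 57, 69, 72, 79, 94, 96}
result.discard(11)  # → {8, 57, 69, 72, 79, 94, 96}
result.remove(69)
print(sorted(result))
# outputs [8, 57, 72, 79, 94, 96]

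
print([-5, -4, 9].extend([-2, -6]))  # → None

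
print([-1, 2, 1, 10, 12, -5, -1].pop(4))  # 12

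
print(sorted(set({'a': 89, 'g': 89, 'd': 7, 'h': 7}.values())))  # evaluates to [7, 89]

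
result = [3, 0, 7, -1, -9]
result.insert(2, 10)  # [3, 0, 10, 7, -1, -9]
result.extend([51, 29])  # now [3, 0, 10, 7, -1, -9, 51, 29]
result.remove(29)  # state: [3, 0, 10, 7, -1, -9, 51]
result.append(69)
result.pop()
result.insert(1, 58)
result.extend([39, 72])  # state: [3, 58, 0, 10, 7, -1, -9, 51, 39, 72]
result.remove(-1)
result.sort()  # [-9, 0, 3, 7, 10, 39, 51, 58, 72]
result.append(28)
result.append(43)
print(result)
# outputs [-9, 0, 3, 7, 10, 39, 51, 58, 72, 28, 43]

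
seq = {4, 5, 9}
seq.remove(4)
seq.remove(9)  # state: {5}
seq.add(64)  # {5, 64}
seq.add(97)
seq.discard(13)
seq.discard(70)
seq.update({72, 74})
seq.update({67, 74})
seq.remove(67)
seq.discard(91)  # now {5, 64, 72, 74, 97}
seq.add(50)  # {5, 50, 64, 72, 74, 97}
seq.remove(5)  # {50, 64, 72, 74, 97}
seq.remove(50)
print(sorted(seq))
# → [64, 72, 74, 97]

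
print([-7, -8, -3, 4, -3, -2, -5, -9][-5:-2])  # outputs [4, -3, -2]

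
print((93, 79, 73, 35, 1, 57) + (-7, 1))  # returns (93, 79, 73, 35, 1, 57, -7, 1)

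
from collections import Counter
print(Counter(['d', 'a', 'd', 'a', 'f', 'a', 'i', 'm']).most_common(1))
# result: [('a', 3)]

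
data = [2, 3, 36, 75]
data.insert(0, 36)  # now [36, 2, 3, 36, 75]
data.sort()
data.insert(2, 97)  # [2, 3, 97, 36, 36, 75]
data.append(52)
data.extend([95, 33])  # [2, 3, 97, 36, 36, 75, 52, 95, 33]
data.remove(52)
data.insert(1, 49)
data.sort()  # [2, 3, 33, 36, 36, 49, 75, 95, 97]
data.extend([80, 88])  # [2, 3, 33, 36, 36, 49, 75, 95, 97, 80, 88]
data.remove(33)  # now [2, 3, 36, 36, 49, 75, 95, 97, 80, 88]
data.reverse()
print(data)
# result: [88, 80, 97, 95, 75, 49, 36, 36, 3, 2]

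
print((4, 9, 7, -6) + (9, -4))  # (4, 9, 7, -6, 9, -4)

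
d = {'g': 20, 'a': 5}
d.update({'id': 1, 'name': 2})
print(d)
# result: {'g': 20, 'a': 5, 'id': 1, 'name': 2}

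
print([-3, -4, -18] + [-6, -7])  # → [-3, -4, -18, -6, -7]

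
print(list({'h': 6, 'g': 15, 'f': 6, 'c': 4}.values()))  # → [6, 15, 6, 4]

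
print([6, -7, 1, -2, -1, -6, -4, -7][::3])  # [6, -2, -4]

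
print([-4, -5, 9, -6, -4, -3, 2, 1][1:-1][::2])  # [-5, -6, -3]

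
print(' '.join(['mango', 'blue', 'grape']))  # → mango blue grape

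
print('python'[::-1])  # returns nohtyp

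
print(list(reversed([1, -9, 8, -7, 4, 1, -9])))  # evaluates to [-9, 1, 4, -7, 8, -9, 1]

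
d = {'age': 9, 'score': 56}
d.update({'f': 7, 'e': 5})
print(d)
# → {'age': 9, 'score': 56, 'f': 7, 'e': 5}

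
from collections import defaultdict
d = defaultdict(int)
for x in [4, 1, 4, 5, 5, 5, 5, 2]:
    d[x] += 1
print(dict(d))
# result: {4: 2, 1: 1, 5: 4, 2: 1}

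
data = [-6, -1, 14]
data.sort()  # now [-6, -1, 14]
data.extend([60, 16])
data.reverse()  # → [16, 60, 14, -1, -6]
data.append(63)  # [16, 60, 14, -1, -6, 63]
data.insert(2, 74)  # [16, 60, 74, 14, -1, -6, 63]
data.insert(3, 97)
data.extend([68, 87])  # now [16, 60, 74, 97, 14, -1, -6, 63, 68, 87]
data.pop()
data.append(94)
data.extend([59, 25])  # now [16, 60, 74, 97, 14, -1, -6, 63, 68, 94, 59, 25]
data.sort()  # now [-6, -1, 14, 16, 25, 59, 60, 63, 68, 74, 94, 97]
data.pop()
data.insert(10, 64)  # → [-6, -1, 14, 16, 25, 59, 60, 63, 68, 74, 64, 94]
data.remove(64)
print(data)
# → [-6, -1, 14, 16, 25, 59, 60, 63, 68, 74, 94]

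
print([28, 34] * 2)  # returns [28, 34, 28, 34]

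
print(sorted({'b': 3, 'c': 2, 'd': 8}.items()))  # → [('b', 3), ('c', 2), ('d', 8)]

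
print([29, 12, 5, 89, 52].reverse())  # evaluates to None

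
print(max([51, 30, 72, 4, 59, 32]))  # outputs 72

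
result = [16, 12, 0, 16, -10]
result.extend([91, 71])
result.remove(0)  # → [16, 12, 16, -10, 91, 71]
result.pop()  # 71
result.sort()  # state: [-10, 12, 16, 16, 91]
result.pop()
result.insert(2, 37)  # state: [-10, 12, 37, 16, 16]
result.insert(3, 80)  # [-10, 12, 37, 80, 16, 16]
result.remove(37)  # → [-10, 12, 80, 16, 16]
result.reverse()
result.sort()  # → [-10, 12, 16, 16, 80]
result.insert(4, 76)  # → [-10, 12, 16, 16, 76, 80]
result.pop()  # 80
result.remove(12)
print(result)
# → [-10, 16, 16, 76]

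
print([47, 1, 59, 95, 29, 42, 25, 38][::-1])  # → [38, 25, 42, 29, 95, 59, 1, 47]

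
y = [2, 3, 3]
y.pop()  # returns 3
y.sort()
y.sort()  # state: [2, 3]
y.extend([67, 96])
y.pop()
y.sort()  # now [2, 3, 67]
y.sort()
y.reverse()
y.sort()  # [2, 3, 67]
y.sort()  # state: [2, 3, 67]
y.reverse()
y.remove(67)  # [3, 2]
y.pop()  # 2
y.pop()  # 3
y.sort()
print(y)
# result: []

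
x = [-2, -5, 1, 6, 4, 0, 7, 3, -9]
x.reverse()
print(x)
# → [-9, 3, 7, 0, 4, 6, 1, -5, -2]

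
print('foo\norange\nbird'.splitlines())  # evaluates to ['foo', 'orange', 'bird']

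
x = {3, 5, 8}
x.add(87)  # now {3, 5, 8, 87}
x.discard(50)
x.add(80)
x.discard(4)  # {3, 5, 8, 80, 87}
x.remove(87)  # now {3, 5, 8, 80}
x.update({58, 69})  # {3, 5, 8, 58, 69, 80}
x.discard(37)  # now {3, 5, 8, 58, 69, 80}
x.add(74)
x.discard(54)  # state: {3, 5, 8, 58, 69, 74, 80}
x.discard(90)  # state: {3, 5, 8, 58, 69, 74, 80}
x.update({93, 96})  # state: {3, 5, 8, 58, 69, 74, 80, 93, 96}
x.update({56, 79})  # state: {3, 5, 8, 56, 58, 69, 74, 79, 80, 93, 96}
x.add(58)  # {3, 5, 8, 56, 58, 69, 74, 79, 80, 93, 96}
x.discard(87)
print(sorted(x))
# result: [3, 5, 8, 56, 58, 69, 74, 79, 80, 93, 96]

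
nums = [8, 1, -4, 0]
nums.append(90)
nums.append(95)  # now [8, 1, -4, 0, 90, 95]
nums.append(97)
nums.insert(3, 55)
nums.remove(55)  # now [8, 1, -4, 0, 90, 95, 97]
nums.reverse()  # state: [97, 95, 90, 0, -4, 1, 8]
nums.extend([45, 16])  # [97, 95, 90, 0, -4, 1, 8, 45, 16]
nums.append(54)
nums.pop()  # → 54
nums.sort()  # [-4, 0, 1, 8, 16, 45, 90, 95, 97]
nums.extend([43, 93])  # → [-4, 0, 1, 8, 16, 45, 90, 95, 97, 43, 93]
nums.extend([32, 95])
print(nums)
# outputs [-4, 0, 1, 8, 16, 45, 90, 95, 97, 43, 93, 32, 95]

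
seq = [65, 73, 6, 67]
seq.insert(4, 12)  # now [65, 73, 6, 67, 12]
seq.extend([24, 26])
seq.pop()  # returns 26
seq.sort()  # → [6, 12, 24, 65, 67, 73]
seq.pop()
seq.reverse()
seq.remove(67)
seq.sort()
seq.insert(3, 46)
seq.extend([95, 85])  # [6, 12, 24, 46, 65, 95, 85]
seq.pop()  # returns 85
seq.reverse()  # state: [95, 65, 46, 24, 12, 6]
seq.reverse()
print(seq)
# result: [6, 12, 24, 46, 65, 95]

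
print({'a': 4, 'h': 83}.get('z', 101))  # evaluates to 101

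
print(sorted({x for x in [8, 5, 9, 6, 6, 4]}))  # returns [4, 5, 6, 8, 9]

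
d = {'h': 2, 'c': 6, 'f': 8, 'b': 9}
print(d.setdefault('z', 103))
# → 103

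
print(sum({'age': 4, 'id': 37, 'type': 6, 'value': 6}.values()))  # 53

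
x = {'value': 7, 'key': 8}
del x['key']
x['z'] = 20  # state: {'value': 7, 'z': 20}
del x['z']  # {'value': 7}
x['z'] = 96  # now {'value': 7, 'z': 96}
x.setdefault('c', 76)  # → 76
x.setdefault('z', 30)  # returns 96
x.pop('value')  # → 7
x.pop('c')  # 76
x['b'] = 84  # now {'z': 96, 'b': 84}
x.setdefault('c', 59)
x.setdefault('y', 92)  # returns 92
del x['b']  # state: {'z': 96, 'c': 59, 'y': 92}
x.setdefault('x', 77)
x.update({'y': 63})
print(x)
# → {'z': 96, 'c': 59, 'y': 63, 'x': 77}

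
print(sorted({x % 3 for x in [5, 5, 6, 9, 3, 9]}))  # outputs [0, 2]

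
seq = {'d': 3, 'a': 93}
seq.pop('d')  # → 3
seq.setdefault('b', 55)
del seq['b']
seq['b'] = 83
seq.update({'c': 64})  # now {'a': 93, 'b': 83, 'c': 64}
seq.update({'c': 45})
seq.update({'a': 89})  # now {'a': 89, 'b': 83, 'c': 45}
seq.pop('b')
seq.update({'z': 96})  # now {'a': 89, 'c': 45, 'z': 96}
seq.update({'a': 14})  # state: {'a': 14, 'c': 45, 'z': 96}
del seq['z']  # {'a': 14, 'c': 45}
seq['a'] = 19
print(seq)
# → {'a': 19, 'c': 45}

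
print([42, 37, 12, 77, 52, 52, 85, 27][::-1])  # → [27, 85, 52, 52, 77, 12, 37, 42]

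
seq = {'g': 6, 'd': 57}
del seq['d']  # {'g': 6}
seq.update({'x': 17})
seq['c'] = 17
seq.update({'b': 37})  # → {'g': 6, 'x': 17, 'c': 17, 'b': 37}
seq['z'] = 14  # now {'g': 6, 'x': 17, 'c': 17, 'b': 37, 'z': 14}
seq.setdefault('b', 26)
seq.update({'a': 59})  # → {'g': 6, 'x': 17, 'c': 17, 'b': 37, 'z': 14, 'a': 59}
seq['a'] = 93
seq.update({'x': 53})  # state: {'g': 6, 'x': 53, 'c': 17, 'b': 37, 'z': 14, 'a': 93}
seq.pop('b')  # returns 37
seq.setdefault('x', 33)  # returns 53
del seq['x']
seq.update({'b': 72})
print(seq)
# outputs {'g': 6, 'c': 17, 'z': 14, 'a': 93, 'b': 72}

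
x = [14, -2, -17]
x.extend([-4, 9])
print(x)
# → [14, -2, -17, -4, 9]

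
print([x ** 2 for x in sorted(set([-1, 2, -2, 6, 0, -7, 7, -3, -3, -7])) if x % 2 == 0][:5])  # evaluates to [4, 0, 4, 36]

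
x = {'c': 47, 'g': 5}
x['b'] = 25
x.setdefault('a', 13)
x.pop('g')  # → 5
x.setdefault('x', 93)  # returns 93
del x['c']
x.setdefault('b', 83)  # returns 25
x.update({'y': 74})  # {'b': 25, 'a': 13, 'x': 93, 'y': 74}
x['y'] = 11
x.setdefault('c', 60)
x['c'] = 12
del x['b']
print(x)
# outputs {'a': 13, 'x': 93, 'y': 11, 'c': 12}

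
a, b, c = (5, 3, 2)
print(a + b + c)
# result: 10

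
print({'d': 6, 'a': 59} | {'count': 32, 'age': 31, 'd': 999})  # {'d': 999, 'a': 59, 'count': 32, 'age': 31}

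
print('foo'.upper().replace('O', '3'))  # F33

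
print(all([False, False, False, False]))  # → False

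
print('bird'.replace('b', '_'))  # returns _ird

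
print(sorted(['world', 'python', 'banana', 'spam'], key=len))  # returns ['spam', 'world', 'python', 'banana']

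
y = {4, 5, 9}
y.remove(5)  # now {4, 9}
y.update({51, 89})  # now {4, 9, 51, 89}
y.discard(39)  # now {4, 9, 51, 89}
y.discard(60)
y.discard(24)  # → {4, 9, 51, 89}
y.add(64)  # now {4, 9, 51, 64, 89}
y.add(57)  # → {4, 9, 51, 57, 64, 89}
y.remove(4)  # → {9, 51, 57, 64, 89}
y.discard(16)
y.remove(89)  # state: {9, 51, 57, 64}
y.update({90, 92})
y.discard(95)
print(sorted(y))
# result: [9, 51, 57, 64, 90, 92]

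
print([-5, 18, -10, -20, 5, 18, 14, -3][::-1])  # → [-3, 14, 18, 5, -20, -10, 18, -5]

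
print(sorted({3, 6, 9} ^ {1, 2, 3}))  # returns [1, 2, 6, 9]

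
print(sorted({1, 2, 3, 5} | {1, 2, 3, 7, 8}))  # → [1, 2, 3, 5, 7, 8]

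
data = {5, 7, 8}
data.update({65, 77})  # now {5, 7, 8, 65, 77}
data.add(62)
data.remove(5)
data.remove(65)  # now {7, 8, 62, 77}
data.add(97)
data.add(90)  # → {7, 8, 62, 77, 90, 97}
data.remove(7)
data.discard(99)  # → {8, 62, 77, 90, 97}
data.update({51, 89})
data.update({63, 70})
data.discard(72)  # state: {8, 51, 62, 63, 70, 77, 89, 90, 97}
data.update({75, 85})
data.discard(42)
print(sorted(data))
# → [8, 51, 62, 63, 70, 75, 77, 85, 89, 90, 97]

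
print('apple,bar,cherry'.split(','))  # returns ['apple', 'bar', 'cherry']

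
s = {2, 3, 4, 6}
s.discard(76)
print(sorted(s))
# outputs [2, 3, 4, 6]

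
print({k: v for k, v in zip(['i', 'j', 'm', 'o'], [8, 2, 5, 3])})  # {'i': 8, 'j': 2, 'm': 5, 'o': 3}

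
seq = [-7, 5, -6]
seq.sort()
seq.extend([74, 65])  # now [-7, -6, 5, 74, 65]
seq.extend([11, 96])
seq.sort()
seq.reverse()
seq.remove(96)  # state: [74, 65, 11, 5, -6, -7]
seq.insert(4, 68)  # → [74, 65, 11, 5, 68, -6, -7]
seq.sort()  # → [-7, -6, 5, 11, 65, 68, 74]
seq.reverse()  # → [74, 68, 65, 11, 5, -6, -7]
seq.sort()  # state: [-7, -6, 5, 11, 65, 68, 74]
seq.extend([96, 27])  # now [-7, -6, 5, 11, 65, 68, 74, 96, 27]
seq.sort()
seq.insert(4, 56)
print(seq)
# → [-7, -6, 5, 11, 56, 27, 65, 68, 74, 96]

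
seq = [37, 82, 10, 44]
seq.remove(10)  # [37, 82, 44]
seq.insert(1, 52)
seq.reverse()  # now [44, 82, 52, 37]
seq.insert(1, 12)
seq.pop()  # 37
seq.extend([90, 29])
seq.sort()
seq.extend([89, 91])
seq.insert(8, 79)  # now [12, 29, 44, 52, 82, 90, 89, 91, 79]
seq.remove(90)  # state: [12, 29, 44, 52, 82, 89, 91, 79]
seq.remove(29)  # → [12, 44, 52, 82, 89, 91, 79]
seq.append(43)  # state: [12, 44, 52, 82, 89, 91, 79, 43]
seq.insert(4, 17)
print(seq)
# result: [12, 44, 52, 82, 17, 89, 91, 79, 43]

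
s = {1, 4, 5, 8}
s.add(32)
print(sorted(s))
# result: [1, 4, 5, 8, 32]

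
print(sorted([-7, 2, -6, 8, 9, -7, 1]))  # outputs [-7, -7, -6, 1, 2, 8, 9]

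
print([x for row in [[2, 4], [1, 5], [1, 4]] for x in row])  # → [2, 4, 1, 5, 1, 4]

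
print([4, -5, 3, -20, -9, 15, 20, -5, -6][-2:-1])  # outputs [-5]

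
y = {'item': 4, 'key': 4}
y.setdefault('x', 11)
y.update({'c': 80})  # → {'item': 4, 'key': 4, 'x': 11, 'c': 80}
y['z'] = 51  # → {'item': 4, 'key': 4, 'x': 11, 'c': 80, 'z': 51}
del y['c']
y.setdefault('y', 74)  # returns 74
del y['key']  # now {'item': 4, 'x': 11, 'z': 51, 'y': 74}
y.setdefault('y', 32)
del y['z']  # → {'item': 4, 'x': 11, 'y': 74}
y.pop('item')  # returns 4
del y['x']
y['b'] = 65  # {'y': 74, 'b': 65}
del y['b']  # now {'y': 74}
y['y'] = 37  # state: {'y': 37}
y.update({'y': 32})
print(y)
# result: {'y': 32}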